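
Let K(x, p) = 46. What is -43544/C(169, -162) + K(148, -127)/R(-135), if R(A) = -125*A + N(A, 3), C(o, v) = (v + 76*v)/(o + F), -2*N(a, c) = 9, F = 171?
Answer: 1206607012/1016631 ≈ 1186.9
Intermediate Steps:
N(a, c) = -9/2 (N(a, c) = -1/2*9 = -9/2)
C(o, v) = 77*v/(171 + o) (C(o, v) = (v + 76*v)/(o + 171) = (77*v)/(171 + o) = 77*v/(171 + o))
R(A) = -9/2 - 125*A (R(A) = -125*A - 9/2 = -9/2 - 125*A)
-43544/C(169, -162) + K(148, -127)/R(-135) = -43544/(77*(-162)/(171 + 169)) + 46/(-9/2 - 125*(-135)) = -43544/(77*(-162)/340) + 46/(-9/2 + 16875) = -43544/(77*(-162)*(1/340)) + 46/(33741/2) = -43544/(-6237/170) + 46*(2/33741) = -43544*(-170/6237) + 4/1467 = 7402480/6237 + 4/1467 = 1206607012/1016631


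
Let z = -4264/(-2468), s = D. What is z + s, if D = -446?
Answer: -274116/617 ≈ -444.27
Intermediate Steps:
s = -446
z = 1066/617 (z = -4264*(-1/2468) = 1066/617 ≈ 1.7277)
z + s = 1066/617 - 446 = -274116/617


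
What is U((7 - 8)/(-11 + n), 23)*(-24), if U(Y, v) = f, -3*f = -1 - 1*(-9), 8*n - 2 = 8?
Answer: 64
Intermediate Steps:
n = 5/4 (n = ¼ + (⅛)*8 = ¼ + 1 = 5/4 ≈ 1.2500)
f = -8/3 (f = -(-1 - 1*(-9))/3 = -(-1 + 9)/3 = -⅓*8 = -8/3 ≈ -2.6667)
U(Y, v) = -8/3
U((7 - 8)/(-11 + n), 23)*(-24) = -8/3*(-24) = 64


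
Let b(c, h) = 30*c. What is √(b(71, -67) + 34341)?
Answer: √36471 ≈ 190.97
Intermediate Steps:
√(b(71, -67) + 34341) = √(30*71 + 34341) = √(2130 + 34341) = √36471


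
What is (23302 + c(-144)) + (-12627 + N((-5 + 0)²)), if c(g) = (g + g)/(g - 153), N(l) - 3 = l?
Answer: 353231/33 ≈ 10704.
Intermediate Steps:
N(l) = 3 + l
c(g) = 2*g/(-153 + g) (c(g) = (2*g)/(-153 + g) = 2*g/(-153 + g))
(23302 + c(-144)) + (-12627 + N((-5 + 0)²)) = (23302 + 2*(-144)/(-153 - 144)) + (-12627 + (3 + (-5 + 0)²)) = (23302 + 2*(-144)/(-297)) + (-12627 + (3 + (-5)²)) = (23302 + 2*(-144)*(-1/297)) + (-12627 + (3 + 25)) = (23302 + 32/33) + (-12627 + 28) = 768998/33 - 12599 = 353231/33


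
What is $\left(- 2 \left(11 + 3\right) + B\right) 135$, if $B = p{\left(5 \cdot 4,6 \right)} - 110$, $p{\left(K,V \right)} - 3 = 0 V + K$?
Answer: $-15525$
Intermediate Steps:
$p{\left(K,V \right)} = 3 + K$ ($p{\left(K,V \right)} = 3 + \left(0 V + K\right) = 3 + \left(0 + K\right) = 3 + K$)
$B = -87$ ($B = \left(3 + 5 \cdot 4\right) - 110 = \left(3 + 20\right) - 110 = 23 - 110 = -87$)
$\left(- 2 \left(11 + 3\right) + B\right) 135 = \left(- 2 \left(11 + 3\right) - 87\right) 135 = \left(\left(-2\right) 14 - 87\right) 135 = \left(-28 - 87\right) 135 = \left(-115\right) 135 = -15525$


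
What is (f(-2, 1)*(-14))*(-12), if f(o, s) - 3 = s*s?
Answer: 672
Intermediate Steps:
f(o, s) = 3 + s**2 (f(o, s) = 3 + s*s = 3 + s**2)
(f(-2, 1)*(-14))*(-12) = ((3 + 1**2)*(-14))*(-12) = ((3 + 1)*(-14))*(-12) = (4*(-14))*(-12) = -56*(-12) = 672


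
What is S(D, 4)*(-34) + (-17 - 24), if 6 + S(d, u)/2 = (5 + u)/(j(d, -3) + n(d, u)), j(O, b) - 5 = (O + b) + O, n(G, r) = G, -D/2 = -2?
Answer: 2263/7 ≈ 323.29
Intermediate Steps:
D = 4 (D = -2*(-2) = 4)
j(O, b) = 5 + b + 2*O (j(O, b) = 5 + ((O + b) + O) = 5 + (b + 2*O) = 5 + b + 2*O)
S(d, u) = -12 + 2*(5 + u)/(2 + 3*d) (S(d, u) = -12 + 2*((5 + u)/((5 - 3 + 2*d) + d)) = -12 + 2*((5 + u)/((2 + 2*d) + d)) = -12 + 2*((5 + u)/(2 + 3*d)) = -12 + 2*(5 + u)/(2 + 3*d))
S(D, 4)*(-34) + (-17 - 24) = (2*(-7 + 4 - 18*4)/(2 + 3*4))*(-34) + (-17 - 24) = (2*(-7 + 4 - 72)/(2 + 12))*(-34) - 41 = (2*(-75)/14)*(-34) - 41 = (2*(1/14)*(-75))*(-34) - 41 = -75/7*(-34) - 41 = 2550/7 - 41 = 2263/7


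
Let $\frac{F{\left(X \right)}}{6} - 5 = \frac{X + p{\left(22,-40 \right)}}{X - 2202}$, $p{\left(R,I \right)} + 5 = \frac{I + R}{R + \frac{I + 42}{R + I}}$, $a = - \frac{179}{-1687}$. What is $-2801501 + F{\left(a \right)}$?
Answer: $- \frac{2050047031942909}{731775215} \approx -2.8015 \cdot 10^{6}$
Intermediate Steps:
$a = \frac{179}{1687}$ ($a = \left(-179\right) \left(- \frac{1}{1687}\right) = \frac{179}{1687} \approx 0.10611$)
$p{\left(R,I \right)} = -5 + \frac{I + R}{R + \frac{42 + I}{I + R}}$ ($p{\left(R,I \right)} = -5 + \frac{I + R}{R + \frac{I + 42}{R + I}} = -5 + \frac{I + R}{R + \frac{42 + I}{I + R}}$)
$F{\left(X \right)} = 30 + \frac{6 \left(- \frac{1147}{197} + X\right)}{-2202 + X}$ ($F{\left(X \right)} = 30 + 6 \frac{X + \frac{-210 + \left(-40\right)^{2} - -200 - 4 \cdot 22^{2} - \left(-120\right) 22}{42 - 40 + 22^{2} - 880}}{X - 2202} = 30 + 6 \frac{X + \frac{-210 + 1600 + 200 - 1936 + 2640}{42 - 40 + 484 - 880}}{-2202 + X} = 30 + 6 \frac{X + \frac{-210 + 1600 + 200 - 1936 + 2640}{-394}}{-2202 + X} = 30 + 6 \frac{X - \frac{1147}{197}}{-2202 + X} = 30 + 6 \frac{- \frac{1147}{197} + X}{-2202 + X} = 30 + \frac{6 \left(- \frac{1147}{197} + X\right)}{-2202 + X}$)
$-2801501 + F{\left(a \right)} = -2801501 + \frac{6 \left(-2170117 + 1182 \cdot \frac{179}{1687}\right)}{197 \left(-2202 + \frac{179}{1687}\right)} = -2801501 + \frac{6 \left(-2170117 + \frac{211578}{1687}\right)}{197 \left(- \frac{3714595}{1687}\right)} = -2801501 + \frac{6}{197} \left(- \frac{1687}{3714595}\right) \left(- \frac{3660775801}{1687}\right) = -2801501 + \frac{21964654806}{731775215} = - \frac{2050047031942909}{731775215}$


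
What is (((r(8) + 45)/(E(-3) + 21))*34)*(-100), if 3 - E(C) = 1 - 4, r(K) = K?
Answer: -180200/27 ≈ -6674.1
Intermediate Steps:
E(C) = 6 (E(C) = 3 - (1 - 4) = 3 - 1*(-3) = 3 + 3 = 6)
(((r(8) + 45)/(E(-3) + 21))*34)*(-100) = (((8 + 45)/(6 + 21))*34)*(-100) = ((53/27)*34)*(-100) = (1802/27)*(-100) = -180200/27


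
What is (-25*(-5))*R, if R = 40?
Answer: 5000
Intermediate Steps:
(-25*(-5))*R = -25*(-5)*40 = 125*40 = 5000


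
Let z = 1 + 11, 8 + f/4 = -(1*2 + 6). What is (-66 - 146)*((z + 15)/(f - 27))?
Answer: 5724/91 ≈ 62.901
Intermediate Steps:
f = -64 (f = -32 + 4*(-(1*2 + 6)) = -32 + 4*(-(2 + 6)) = -32 + 4*(-1*8) = -32 + 4*(-8) = -32 - 32 = -64)
z = 12
(-66 - 146)*((z + 15)/(f - 27)) = (-66 - 146)*((12 + 15)/(-64 - 27)) = -5724/(-91) = -5724*(-1)/91 = -212*(-27/91) = 5724/91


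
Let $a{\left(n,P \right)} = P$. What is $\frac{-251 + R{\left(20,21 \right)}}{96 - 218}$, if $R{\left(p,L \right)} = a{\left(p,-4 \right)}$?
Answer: $\frac{255}{122} \approx 2.0902$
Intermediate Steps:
$R{\left(p,L \right)} = -4$
$\frac{-251 + R{\left(20,21 \right)}}{96 - 218} = \frac{-251 - 4}{96 - 218} = - \frac{255}{-122} = \left(-255\right) \left(- \frac{1}{122}\right) = \frac{255}{122}$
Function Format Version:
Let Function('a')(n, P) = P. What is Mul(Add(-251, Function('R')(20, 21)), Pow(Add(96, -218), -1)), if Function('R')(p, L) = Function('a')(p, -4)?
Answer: Rational(255, 122) ≈ 2.0902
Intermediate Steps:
Function('R')(p, L) = -4
Mul(Add(-251, Function('R')(20, 21)), Pow(Add(96, -218), -1)) = Mul(Add(-251, -4), Pow(Add(96, -218), -1)) = Mul(-255, Pow(-122, -1)) = Mul(-255, Rational(-1, 122)) = Rational(255, 122)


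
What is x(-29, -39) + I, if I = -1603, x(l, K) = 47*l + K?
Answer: -3005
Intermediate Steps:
x(l, K) = K + 47*l
x(-29, -39) + I = (-39 + 47*(-29)) - 1603 = (-39 - 1363) - 1603 = -1402 - 1603 = -3005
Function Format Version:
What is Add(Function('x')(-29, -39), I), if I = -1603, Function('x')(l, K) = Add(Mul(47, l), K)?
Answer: -3005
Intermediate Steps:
Function('x')(l, K) = Add(K, Mul(47, l))
Add(Function('x')(-29, -39), I) = Add(Add(-39, Mul(47, -29)), -1603) = Add(Add(-39, -1363), -1603) = Add(-1402, -1603) = -3005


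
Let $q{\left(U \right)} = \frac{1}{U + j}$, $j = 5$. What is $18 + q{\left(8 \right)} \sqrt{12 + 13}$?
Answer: $\frac{239}{13} \approx 18.385$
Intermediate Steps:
$q{\left(U \right)} = \frac{1}{5 + U}$ ($q{\left(U \right)} = \frac{1}{U + 5} = \frac{1}{5 + U}$)
$18 + q{\left(8 \right)} \sqrt{12 + 13} = 18 + \frac{\sqrt{12 + 13}}{5 + 8} = 18 + \frac{\sqrt{25}}{13} = 18 + \frac{1}{13} \cdot 5 = 18 + \frac{5}{13} = \frac{239}{13}$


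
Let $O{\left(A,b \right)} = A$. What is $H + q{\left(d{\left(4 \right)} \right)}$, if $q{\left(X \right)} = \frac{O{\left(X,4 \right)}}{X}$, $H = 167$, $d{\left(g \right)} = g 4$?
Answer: $168$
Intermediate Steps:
$d{\left(g \right)} = 4 g$
$q{\left(X \right)} = 1$ ($q{\left(X \right)} = \frac{X}{X} = 1$)
$H + q{\left(d{\left(4 \right)} \right)} = 167 + 1 = 168$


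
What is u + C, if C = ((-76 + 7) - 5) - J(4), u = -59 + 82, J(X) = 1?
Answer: -52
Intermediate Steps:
u = 23
C = -75 (C = ((-76 + 7) - 5) - 1*1 = (-69 - 5) - 1 = -74 - 1 = -75)
u + C = 23 - 75 = -52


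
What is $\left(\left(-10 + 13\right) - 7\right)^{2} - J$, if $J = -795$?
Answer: $811$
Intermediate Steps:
$\left(\left(-10 + 13\right) - 7\right)^{2} - J = \left(\left(-10 + 13\right) - 7\right)^{2} - -795 = \left(3 - 7\right)^{2} + 795 = \left(-4\right)^{2} + 795 = 16 + 795 = 811$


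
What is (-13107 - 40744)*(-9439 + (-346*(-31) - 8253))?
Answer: 375126066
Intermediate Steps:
(-13107 - 40744)*(-9439 + (-346*(-31) - 8253)) = -53851*(-9439 + (10726 - 8253)) = -53851*(-9439 + 2473) = -53851*(-6966) = 375126066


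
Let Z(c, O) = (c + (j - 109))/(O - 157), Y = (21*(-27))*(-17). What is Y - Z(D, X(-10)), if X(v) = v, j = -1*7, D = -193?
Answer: 1609404/167 ≈ 9637.2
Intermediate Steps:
j = -7
Y = 9639 (Y = -567*(-17) = 9639)
Z(c, O) = (-116 + c)/(-157 + O) (Z(c, O) = (c + (-7 - 109))/(O - 157) = (c - 116)/(-157 + O) = (-116 + c)/(-157 + O))
Y - Z(D, X(-10)) = 9639 - (-116 - 193)/(-157 - 10) = 9639 - (-309)/(-167) = 9639 - (-1)*(-309)/167 = 9639 - 1*309/167 = 9639 - 309/167 = 1609404/167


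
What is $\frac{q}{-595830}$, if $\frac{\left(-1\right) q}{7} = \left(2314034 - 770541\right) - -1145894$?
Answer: $\frac{18825709}{595830} \approx 31.596$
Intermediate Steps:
$q = -18825709$ ($q = - 7 \left(\left(2314034 - 770541\right) - -1145894\right) = - 7 \left(1543493 + 1145894\right) = \left(-7\right) 2689387 = -18825709$)
$\frac{q}{-595830} = - \frac{18825709}{-595830} = \left(-18825709\right) \left(- \frac{1}{595830}\right) = \frac{18825709}{595830}$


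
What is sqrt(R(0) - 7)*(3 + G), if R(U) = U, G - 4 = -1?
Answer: 6*I*sqrt(7) ≈ 15.875*I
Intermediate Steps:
G = 3 (G = 4 - 1 = 3)
sqrt(R(0) - 7)*(3 + G) = sqrt(0 - 7)*(3 + 3) = sqrt(-7)*6 = (I*sqrt(7))*6 = 6*I*sqrt(7)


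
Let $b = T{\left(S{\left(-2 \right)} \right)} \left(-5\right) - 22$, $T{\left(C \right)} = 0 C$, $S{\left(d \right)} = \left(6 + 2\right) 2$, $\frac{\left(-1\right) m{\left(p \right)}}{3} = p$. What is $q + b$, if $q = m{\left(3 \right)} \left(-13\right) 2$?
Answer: $212$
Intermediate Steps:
$m{\left(p \right)} = - 3 p$
$S{\left(d \right)} = 16$ ($S{\left(d \right)} = 8 \cdot 2 = 16$)
$q = 234$ ($q = \left(-3\right) 3 \left(-13\right) 2 = \left(-9\right) \left(-13\right) 2 = 117 \cdot 2 = 234$)
$T{\left(C \right)} = 0$
$b = -22$ ($b = 0 \left(-5\right) - 22 = 0 - 22 = -22$)
$q + b = 234 - 22 = 212$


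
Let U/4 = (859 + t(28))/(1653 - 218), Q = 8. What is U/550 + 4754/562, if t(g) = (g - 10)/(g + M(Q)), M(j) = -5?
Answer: 123346611/14574065 ≈ 8.4634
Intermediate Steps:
t(g) = (-10 + g)/(-5 + g) (t(g) = (g - 10)/(g - 5) = (-10 + g)/(-5 + g))
U = 2260/943 (U = 4*((859 + (-10 + 28)/(-5 + 28))/(1653 - 218)) = 4*((859 + 18/23)/1435) = 4*((859 + (1/23)*18)*(1/1435)) = 4*((859 + 18/23)*(1/1435)) = 4*((19775/23)*(1/1435)) = 4*(565/943) = 2260/943 ≈ 2.3966)
U/550 + 4754/562 = (2260/943)/550 + 4754/562 = (2260/943)*(1/550) + 4754*(1/562) = 226/51865 + 2377/281 = 123346611/14574065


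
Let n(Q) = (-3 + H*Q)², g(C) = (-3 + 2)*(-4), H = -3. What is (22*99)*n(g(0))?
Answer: 490050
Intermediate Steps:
g(C) = 4 (g(C) = -1*(-4) = 4)
n(Q) = (-3 - 3*Q)²
(22*99)*n(g(0)) = (22*99)*(9*(1 + 4)²) = 2178*(9*5²) = 2178*(9*25) = 2178*225 = 490050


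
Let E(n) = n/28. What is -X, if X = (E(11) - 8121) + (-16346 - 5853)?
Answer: 848949/28 ≈ 30320.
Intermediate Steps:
E(n) = n/28 (E(n) = n*(1/28) = n/28)
X = -848949/28 (X = ((1/28)*11 - 8121) + (-16346 - 5853) = (11/28 - 8121) - 22199 = -227377/28 - 22199 = -848949/28 ≈ -30320.)
-X = -1*(-848949/28) = 848949/28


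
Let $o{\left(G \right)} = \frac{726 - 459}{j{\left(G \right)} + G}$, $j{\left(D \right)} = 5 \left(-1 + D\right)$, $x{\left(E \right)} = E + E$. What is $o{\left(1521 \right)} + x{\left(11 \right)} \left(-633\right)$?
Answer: $- \frac{127018779}{9121} \approx -13926.0$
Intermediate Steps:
$x{\left(E \right)} = 2 E$
$j{\left(D \right)} = -5 + 5 D$
$o{\left(G \right)} = \frac{267}{-5 + 6 G}$ ($o{\left(G \right)} = \frac{726 - 459}{\left(-5 + 5 G\right) + G} = \frac{267}{-5 + 6 G}$)
$o{\left(1521 \right)} + x{\left(11 \right)} \left(-633\right) = \frac{267}{-5 + 6 \cdot 1521} + 2 \cdot 11 \left(-633\right) = \frac{267}{-5 + 9126} + 22 \left(-633\right) = \frac{267}{9121} - 13926 = - \frac{127018779}{9121}$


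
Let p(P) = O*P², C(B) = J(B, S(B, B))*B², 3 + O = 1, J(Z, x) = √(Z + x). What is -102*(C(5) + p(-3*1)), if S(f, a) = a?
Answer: 1836 - 2550*√10 ≈ -6227.8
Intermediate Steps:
O = -2 (O = -3 + 1 = -2)
C(B) = √2*B^(5/2) (C(B) = √(B + B)*B² = √(2*B)*B² = (√2*√B)*B² = √2*B^(5/2))
p(P) = -2*P²
-102*(C(5) + p(-3*1)) = -102*(√2*5^(5/2) - 2*(-3*1)²) = -102*(√2*(25*√5) - 2*(-3)²) = -102*(25*√10 - 2*9) = -102*(25*√10 - 18) = -102*(-18 + 25*√10) = 1836 - 2550*√10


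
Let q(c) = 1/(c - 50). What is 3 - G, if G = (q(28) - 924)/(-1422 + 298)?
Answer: 53855/24728 ≈ 2.1779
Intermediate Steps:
q(c) = 1/(-50 + c)
G = 20329/24728 (G = (1/(-50 + 28) - 924)/(-1422 + 298) = (1/(-22) - 924)/(-1124) = (-1/22 - 924)*(-1/1124) = -20329/22*(-1/1124) = 20329/24728 ≈ 0.82210)
3 - G = 3 - 1*20329/24728 = 3 - 20329/24728 = 53855/24728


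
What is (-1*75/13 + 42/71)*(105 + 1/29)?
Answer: -14556834/26767 ≈ -543.83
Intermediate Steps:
(-1*75/13 + 42/71)*(105 + 1/29) = (-75*1/13 + 42*(1/71))*(105 + 1/29) = (-75/13 + 42/71)*(3046/29) = -4779/923*3046/29 = -14556834/26767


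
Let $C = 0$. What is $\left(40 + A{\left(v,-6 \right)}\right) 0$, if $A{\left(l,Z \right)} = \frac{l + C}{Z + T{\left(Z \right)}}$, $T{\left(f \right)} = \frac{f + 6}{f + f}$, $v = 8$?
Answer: $0$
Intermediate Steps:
$T{\left(f \right)} = \frac{6 + f}{2 f}$
$A{\left(l,Z \right)} = \frac{l}{Z + \frac{6 + Z}{2 Z}}$ ($A{\left(l,Z \right)} = \frac{l + 0}{Z + \frac{6 + Z}{2 Z}} = \frac{l}{Z + \frac{6 + Z}{2 Z}}$)
$\left(40 + A{\left(v,-6 \right)}\right) 0 = \left(40 + 2 \left(-6\right) 8 \frac{1}{6 - 6 + 2 \left(-6\right)^{2}}\right) 0 = \left(40 + 2 \left(-6\right) 8 \frac{1}{6 - 6 + 2 \cdot 36}\right) 0 = \left(40 + 2 \left(-6\right) 8 \frac{1}{6 - 6 + 72}\right) 0 = \left(40 + 2 \left(-6\right) 8 \cdot \frac{1}{72}\right) 0 = \left(40 - \frac{4}{3}\right) 0 = \frac{116}{3} \cdot 0 = 0$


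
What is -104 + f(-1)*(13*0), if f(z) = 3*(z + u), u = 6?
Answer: -104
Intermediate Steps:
f(z) = 18 + 3*z (f(z) = 3*(z + 6) = 3*(6 + z) = 18 + 3*z)
-104 + f(-1)*(13*0) = -104 + (18 + 3*(-1))*(13*0) = -104 + (18 - 3)*0 = -104 + 15*0 = -104 + 0 = -104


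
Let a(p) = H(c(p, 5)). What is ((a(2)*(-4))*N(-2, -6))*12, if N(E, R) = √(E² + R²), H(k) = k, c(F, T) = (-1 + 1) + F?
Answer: -192*√10 ≈ -607.16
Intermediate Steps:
c(F, T) = F (c(F, T) = 0 + F = F)
a(p) = p
((a(2)*(-4))*N(-2, -6))*12 = ((2*(-4))*√((-2)² + (-6)²))*12 = -8*√(4 + 36)*12 = -16*√10*12 = -192*√10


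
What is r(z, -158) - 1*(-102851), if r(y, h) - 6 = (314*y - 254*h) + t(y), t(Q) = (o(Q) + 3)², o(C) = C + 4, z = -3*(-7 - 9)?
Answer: 161086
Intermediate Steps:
z = 48 (z = -3*(-16) = 48)
o(C) = 4 + C
t(Q) = (7 + Q)² (t(Q) = ((4 + Q) + 3)² = (7 + Q)²)
r(y, h) = 6 + (7 + y)² - 254*h + 314*y (r(y, h) = 6 + ((314*y - 254*h) + (7 + y)²) = 6 + ((-254*h + 314*y) + (7 + y)²) = 6 + ((7 + y)² - 254*h + 314*y) = 6 + (7 + y)² - 254*h + 314*y)
r(z, -158) - 1*(-102851) = (55 + 48² - 254*(-158) + 328*48) - 1*(-102851) = (55 + 2304 + 40132 + 15744) + 102851 = 58235 + 102851 = 161086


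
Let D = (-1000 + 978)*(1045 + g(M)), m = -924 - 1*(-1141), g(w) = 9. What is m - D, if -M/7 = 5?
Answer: 23405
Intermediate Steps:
M = -35 (M = -7*5 = -35)
m = 217 (m = -924 + 1141 = 217)
D = -23188 (D = (-1000 + 978)*(1045 + 9) = -22*1054 = -23188)
m - D = 217 - 1*(-23188) = 217 + 23188 = 23405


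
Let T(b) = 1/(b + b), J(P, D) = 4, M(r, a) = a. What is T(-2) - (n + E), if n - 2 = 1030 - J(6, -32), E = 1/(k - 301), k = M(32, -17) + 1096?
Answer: -1599959/1556 ≈ -1028.3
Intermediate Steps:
T(b) = 1/(2*b)
k = 1079 (k = -17 + 1096 = 1079)
E = 1/778 (E = 1/(1079 - 301) = 1/778 ≈ 0.0012853)
n = 1028 (n = 2 + (1030 - 1*4) = 2 + (1030 - 4) = 2 + 1026 = 1028)
T(-2) - (n + E) = (½)/(-2) - (1028 + 1/778) = (½)*(-½) - 1*799785/778 = -¼ - 799785/778 = -1599959/1556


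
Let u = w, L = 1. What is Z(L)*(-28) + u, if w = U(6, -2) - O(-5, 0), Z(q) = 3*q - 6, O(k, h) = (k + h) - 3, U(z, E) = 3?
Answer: 95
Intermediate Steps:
O(k, h) = -3 + h + k (O(k, h) = (h + k) - 3 = -3 + h + k)
Z(q) = -6 + 3*q
w = 11 (w = 3 - (-3 + 0 - 5) = 3 - 1*(-8) = 3 + 8 = 11)
u = 11
Z(L)*(-28) + u = (-6 + 3*1)*(-28) + 11 = (-6 + 3)*(-28) + 11 = -3*(-28) + 11 = 84 + 11 = 95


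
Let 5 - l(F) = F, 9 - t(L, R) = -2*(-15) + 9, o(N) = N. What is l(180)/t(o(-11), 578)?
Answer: 35/6 ≈ 5.8333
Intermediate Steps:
t(L, R) = -30 (t(L, R) = 9 - (-2*(-15) + 9) = 9 - (30 + 9) = 9 - 1*39 = 9 - 39 = -30)
l(F) = 5 - F
l(180)/t(o(-11), 578) = (5 - 1*180)/(-30) = (5 - 180)*(-1/30) = -175*(-1/30) = 35/6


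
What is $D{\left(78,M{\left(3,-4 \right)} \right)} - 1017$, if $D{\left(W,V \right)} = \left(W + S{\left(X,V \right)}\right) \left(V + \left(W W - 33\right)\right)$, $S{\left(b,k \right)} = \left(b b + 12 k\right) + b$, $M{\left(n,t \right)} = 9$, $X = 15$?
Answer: $2580543$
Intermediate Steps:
$S{\left(b,k \right)} = b + b^{2} + 12 k$ ($S{\left(b,k \right)} = \left(b^{2} + 12 k\right) + b = b + b^{2} + 12 k$)
$D{\left(W,V \right)} = \left(-33 + V + W^{2}\right) \left(240 + W + 12 V\right)$ ($D{\left(W,V \right)} = \left(W + \left(15 + 15^{2} + 12 V\right)\right) \left(V + \left(W W - 33\right)\right) = \left(W + \left(15 + 225 + 12 V\right)\right) \left(V + \left(W^{2} - 33\right)\right) = \left(W + \left(240 + 12 V\right)\right) \left(V + \left(-33 + W^{2}\right)\right) = \left(240 + W + 12 V\right) \left(-33 + V + W^{2}\right) = \left(-33 + V + W^{2}\right) \left(240 + W + 12 V\right)$)
$D{\left(78,M{\left(3,-4 \right)} \right)} - 1017 = \left(-7920 + 78^{3} - 3564 - 2574 + 9 \cdot 78 + 12 \cdot 9 \left(20 + 9\right) + 12 \cdot 78^{2} \left(20 + 9\right)\right) - 1017 = \left(-7920 + 474552 - 3564 - 2574 + 702 + 12 \cdot 9 \cdot 29 + 12 \cdot 6084 \cdot 29\right) - 1017 = \left(-7920 + 474552 - 3564 - 2574 + 702 + 3132 + 2117232\right) - 1017 = 2581560 - 1017 = 2580543$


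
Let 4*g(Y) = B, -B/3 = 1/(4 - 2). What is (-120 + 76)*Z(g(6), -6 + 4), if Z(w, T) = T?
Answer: 88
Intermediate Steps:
B = -3/2 (B = -3/(4 - 2) = -3/2 ≈ -1.5000)
g(Y) = -3/8 (g(Y) = (¼)*(-3/2) = -3/8)
(-120 + 76)*Z(g(6), -6 + 4) = (-120 + 76)*(-6 + 4) = -44*(-2) = 88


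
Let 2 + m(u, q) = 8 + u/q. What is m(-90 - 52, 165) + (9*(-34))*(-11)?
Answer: 556238/165 ≈ 3371.1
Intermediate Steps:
m(u, q) = 6 + u/q (m(u, q) = -2 + (8 + u/q) = 6 + u/q)
m(-90 - 52, 165) + (9*(-34))*(-11) = (6 + (-90 - 52)/165) + (9*(-34))*(-11) = (6 - 142*1/165) - 306*(-11) = (6 - 142/165) + 3366 = 848/165 + 3366 = 556238/165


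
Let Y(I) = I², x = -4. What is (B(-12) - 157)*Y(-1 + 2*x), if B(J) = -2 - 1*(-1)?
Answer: -12798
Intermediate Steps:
B(J) = -1 (B(J) = -2 + 1 = -1)
(B(-12) - 157)*Y(-1 + 2*x) = (-1 - 157)*(-1 + 2*(-4))² = -158*(-1 - 8)² = -158*(-9)² = -158*81 = -12798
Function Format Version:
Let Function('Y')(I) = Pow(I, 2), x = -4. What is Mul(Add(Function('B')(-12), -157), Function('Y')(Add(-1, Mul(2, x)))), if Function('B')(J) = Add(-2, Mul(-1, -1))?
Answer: -12798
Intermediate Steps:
Function('B')(J) = -1 (Function('B')(J) = Add(-2, 1) = -1)
Mul(Add(Function('B')(-12), -157), Function('Y')(Add(-1, Mul(2, x)))) = Mul(Add(-1, -157), Pow(Add(-1, Mul(2, -4)), 2)) = Mul(-158, Pow(Add(-1, -8), 2)) = Mul(-158, Pow(-9, 2)) = Mul(-158, 81) = -12798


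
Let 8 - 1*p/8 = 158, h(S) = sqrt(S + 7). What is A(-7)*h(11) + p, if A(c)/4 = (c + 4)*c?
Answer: -1200 + 252*sqrt(2) ≈ -843.62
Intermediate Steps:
A(c) = 4*c*(4 + c) (A(c) = 4*((c + 4)*c) = 4*((4 + c)*c) = 4*(c*(4 + c)) = 4*c*(4 + c))
h(S) = sqrt(7 + S)
p = -1200 (p = 64 - 8*158 = 64 - 1264 = -1200)
A(-7)*h(11) + p = (4*(-7)*(4 - 7))*sqrt(7 + 11) - 1200 = (4*(-7)*(-3))*sqrt(18) - 1200 = 84*(3*sqrt(2)) - 1200 = 252*sqrt(2) - 1200 = -1200 + 252*sqrt(2)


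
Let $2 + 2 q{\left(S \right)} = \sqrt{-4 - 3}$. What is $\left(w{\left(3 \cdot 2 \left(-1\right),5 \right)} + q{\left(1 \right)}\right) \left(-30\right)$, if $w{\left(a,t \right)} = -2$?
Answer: $90 - 15 i \sqrt{7} \approx 90.0 - 39.686 i$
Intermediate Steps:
$q{\left(S \right)} = -1 + \frac{i \sqrt{7}}{2}$ ($q{\left(S \right)} = -1 + \frac{\sqrt{-4 - 3}}{2} = -1 + \frac{\sqrt{-7}}{2} = -1 + \frac{i \sqrt{7}}{2}$)
$\left(w{\left(3 \cdot 2 \left(-1\right),5 \right)} + q{\left(1 \right)}\right) \left(-30\right) = \left(-2 - \left(1 - \frac{i \sqrt{7}}{2}\right)\right) \left(-30\right) = \left(-3 + \frac{i \sqrt{7}}{2}\right) \left(-30\right) = 90 - 15 i \sqrt{7}$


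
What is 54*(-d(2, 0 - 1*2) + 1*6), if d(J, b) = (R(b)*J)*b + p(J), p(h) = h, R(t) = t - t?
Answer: 216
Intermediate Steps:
R(t) = 0
d(J, b) = J (d(J, b) = (0*J)*b + J = 0*b + J = 0 + J = J)
54*(-d(2, 0 - 1*2) + 1*6) = 54*(-1*2 + 1*6) = 54*(-2 + 6) = 54*4 = 216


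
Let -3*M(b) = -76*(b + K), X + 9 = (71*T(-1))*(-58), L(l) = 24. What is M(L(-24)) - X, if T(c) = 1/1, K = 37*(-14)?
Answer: -25163/3 ≈ -8387.7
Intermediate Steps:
K = -518
T(c) = 1
X = -4127 (X = -9 + (71*1)*(-58) = -9 + 71*(-58) = -9 - 4118 = -4127)
M(b) = -39368/3 + 76*b/3 (M(b) = -(-76)*(b - 518)/3 = -(-76)*(-518 + b)/3 = -(39368 - 76*b)/3 = -39368/3 + 76*b/3)
M(L(-24)) - X = (-39368/3 + (76/3)*24) - 1*(-4127) = (-39368/3 + 608) + 4127 = -37544/3 + 4127 = -25163/3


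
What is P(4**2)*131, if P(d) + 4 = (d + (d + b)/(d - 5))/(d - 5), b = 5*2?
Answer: -36942/121 ≈ -305.31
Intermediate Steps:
b = 10
P(d) = -4 + (d + (10 + d)/(-5 + d))/(-5 + d) (P(d) = -4 + (d + (d + 10)/(d - 5))/(d - 5) = -4 + (d + (10 + d)/(-5 + d))/(-5 + d))
P(4**2)*131 = (3*(-30 - (4**2)**2 + 12*4**2)/(25 + (4**2)**2 - 10*4**2))*131 = (3*(-30 - 1*16**2 + 12*16)/(25 + 16**2 - 10*16))*131 = (3*(-30 - 1*256 + 192)/(25 + 256 - 160))*131 = (3*(-30 - 256 + 192)/121)*131 = (3*(1/121)*(-94))*131 = -282/121*131 = -36942/121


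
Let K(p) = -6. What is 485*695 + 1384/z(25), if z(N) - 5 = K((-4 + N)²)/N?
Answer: 40146525/119 ≈ 3.3737e+5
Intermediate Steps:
z(N) = 5 - 6/N
485*695 + 1384/z(25) = 485*695 + 1384/(5 - 6/25) = 337075 + 1384/(5 - 6*1/25) = 337075 + 1384/(5 - 6/25) = 337075 + 1384/(119/25) = 337075 + 1384*(25/119) = 337075 + 34600/119 = 40146525/119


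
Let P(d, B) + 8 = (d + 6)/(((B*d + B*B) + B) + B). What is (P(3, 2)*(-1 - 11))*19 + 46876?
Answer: 339874/7 ≈ 48553.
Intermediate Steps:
P(d, B) = -8 + (6 + d)/(B² + 2*B + B*d) (P(d, B) = -8 + (d + 6)/(((B*d + B*B) + B) + B) = -8 + (6 + d)/(((B*d + B²) + B) + B) = -8 + (6 + d)/(((B² + B*d) + B) + B) = -8 + (6 + d)/((B + B² + B*d) + B) = -8 + (6 + d)/(B² + 2*B + B*d))
(P(3, 2)*(-1 - 11))*19 + 46876 = (((6 + 3 - 16*2 - 8*2² - 8*2*3)/(2*(2 + 2 + 3)))*(-1 - 11))*19 + 46876 = (((½)*(6 + 3 - 32 - 8*4 - 48)/7)*(-12))*19 + 46876 = (((½)*(⅐)*(6 + 3 - 32 - 32 - 48))*(-12))*19 + 46876 = (((½)*(⅐)*(-103))*(-12))*19 + 46876 = -103/14*(-12)*19 + 46876 = (618/7)*19 + 46876 = 11742/7 + 46876 = 339874/7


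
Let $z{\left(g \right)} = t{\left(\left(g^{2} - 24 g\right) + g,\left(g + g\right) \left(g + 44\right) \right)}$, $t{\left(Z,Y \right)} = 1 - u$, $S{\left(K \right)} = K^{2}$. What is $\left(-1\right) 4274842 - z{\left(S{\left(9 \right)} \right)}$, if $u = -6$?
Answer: $-4274849$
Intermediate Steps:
$t{\left(Z,Y \right)} = 7$ ($t{\left(Z,Y \right)} = 1 - -6 = 1 + 6 = 7$)
$z{\left(g \right)} = 7$
$\left(-1\right) 4274842 - z{\left(S{\left(9 \right)} \right)} = \left(-1\right) 4274842 - 7 = -4274842 - 7 = -4274849$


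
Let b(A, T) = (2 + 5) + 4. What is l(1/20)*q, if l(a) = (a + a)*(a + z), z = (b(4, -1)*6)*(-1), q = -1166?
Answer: 768977/100 ≈ 7689.8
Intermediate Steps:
b(A, T) = 11 (b(A, T) = 7 + 4 = 11)
z = -66 (z = (11*6)*(-1) = 66*(-1) = -66)
l(a) = 2*a*(-66 + a) (l(a) = (a + a)*(a - 66) = (2*a)*(-66 + a) = 2*a*(-66 + a))
l(1/20)*q = (2*(-66 + 1/20)/20)*(-1166) = (2*(1/20)*(-66 + 1/20))*(-1166) = (2*(1/20)*(-1319/20))*(-1166) = -1319/200*(-1166) = 768977/100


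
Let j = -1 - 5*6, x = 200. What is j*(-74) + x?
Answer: 2494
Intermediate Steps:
j = -31 (j = -1 - 30 = -31)
j*(-74) + x = -31*(-74) + 200 = 2294 + 200 = 2494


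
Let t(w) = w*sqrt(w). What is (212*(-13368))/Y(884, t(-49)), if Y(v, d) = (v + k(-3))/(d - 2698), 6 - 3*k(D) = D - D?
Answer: 3823087584/443 + 486033744*I/443 ≈ 8.63e+6 + 1.0971e+6*I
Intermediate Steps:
t(w) = w**(3/2)
k(D) = 2 (k(D) = 2 - (D - D)/3 = 2 - 1/3*0 = 2 + 0 = 2)
Y(v, d) = (2 + v)/(-2698 + d) (Y(v, d) = (v + 2)/(d - 2698) = (2 + v)/(-2698 + d))
(212*(-13368))/Y(884, t(-49)) = (212*(-13368))/(((2 + 884)/(-2698 + (-49)**(3/2)))) = -(-3823087584/443 - 486033744*I/443) = -2834016*(-1349/443 - 343*I/886) = 3823087584/443 + 486033744*I/443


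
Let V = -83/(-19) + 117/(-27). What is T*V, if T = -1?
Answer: -2/57 ≈ -0.035088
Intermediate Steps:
V = 2/57 (V = -83*(-1/19) + 117*(-1/27) = 83/19 - 13/3 = 2/57 ≈ 0.035088)
T*V = -1*2/57 = -2/57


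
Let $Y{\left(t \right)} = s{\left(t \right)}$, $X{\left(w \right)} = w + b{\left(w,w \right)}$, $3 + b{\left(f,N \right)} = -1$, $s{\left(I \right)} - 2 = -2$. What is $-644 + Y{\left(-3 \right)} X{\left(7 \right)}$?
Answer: $-644$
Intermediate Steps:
$s{\left(I \right)} = 0$ ($s{\left(I \right)} = 2 - 2 = 0$)
$b{\left(f,N \right)} = -4$ ($b{\left(f,N \right)} = -3 - 1 = -4$)
$X{\left(w \right)} = -4 + w$ ($X{\left(w \right)} = w - 4 = -4 + w$)
$Y{\left(t \right)} = 0$
$-644 + Y{\left(-3 \right)} X{\left(7 \right)} = -644 + 0 \left(-4 + 7\right) = -644 + 0 \cdot 3 = -644 + 0 = -644$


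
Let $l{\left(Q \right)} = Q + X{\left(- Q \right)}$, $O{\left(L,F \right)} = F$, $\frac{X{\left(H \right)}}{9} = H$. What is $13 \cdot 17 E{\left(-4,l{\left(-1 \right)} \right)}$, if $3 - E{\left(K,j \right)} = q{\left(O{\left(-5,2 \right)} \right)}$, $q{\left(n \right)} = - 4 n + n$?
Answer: $1989$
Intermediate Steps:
$X{\left(H \right)} = 9 H$
$l{\left(Q \right)} = - 8 Q$ ($l{\left(Q \right)} = Q + 9 \left(- Q\right) = Q - 9 Q = - 8 Q$)
$q{\left(n \right)} = - 3 n$
$E{\left(K,j \right)} = 9$ ($E{\left(K,j \right)} = 3 - \left(-3\right) 2 = 3 - -6 = 3 + 6 = 9$)
$13 \cdot 17 E{\left(-4,l{\left(-1 \right)} \right)} = 13 \cdot 17 \cdot 9 = 221 \cdot 9 = 1989$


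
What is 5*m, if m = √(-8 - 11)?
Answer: 5*I*√19 ≈ 21.794*I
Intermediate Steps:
m = I*√19 (m = √(-19) = I*√19 ≈ 4.3589*I)
5*m = 5*(I*√19) = 5*I*√19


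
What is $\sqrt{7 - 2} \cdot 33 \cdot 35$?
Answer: $1155 \sqrt{5} \approx 2582.7$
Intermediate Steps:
$\sqrt{7 - 2} \cdot 33 \cdot 35 = \sqrt{5} \cdot 33 \cdot 35 = 33 \sqrt{5} \cdot 35 = 1155 \sqrt{5}$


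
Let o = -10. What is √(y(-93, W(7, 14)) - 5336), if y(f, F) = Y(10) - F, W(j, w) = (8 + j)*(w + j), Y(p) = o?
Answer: 3*I*√629 ≈ 75.24*I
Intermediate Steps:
Y(p) = -10
W(j, w) = (8 + j)*(j + w)
y(f, F) = -10 - F
√(y(-93, W(7, 14)) - 5336) = √((-10 - (7² + 8*7 + 8*14 + 7*14)) - 5336) = √((-10 - (49 + 56 + 112 + 98)) - 5336) = √((-10 - 1*315) - 5336) = √((-10 - 315) - 5336) = √(-325 - 5336) = √(-5661) = 3*I*√629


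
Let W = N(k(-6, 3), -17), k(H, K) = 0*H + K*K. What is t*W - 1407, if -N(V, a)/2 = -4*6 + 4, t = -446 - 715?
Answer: -47847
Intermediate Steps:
k(H, K) = K² (k(H, K) = 0 + K² = K²)
t = -1161
N(V, a) = 40 (N(V, a) = -2*(-4*6 + 4) = -2*(-24 + 4) = -2*(-20) = 40)
W = 40
t*W - 1407 = -1161*40 - 1407 = -46440 - 1407 = -47847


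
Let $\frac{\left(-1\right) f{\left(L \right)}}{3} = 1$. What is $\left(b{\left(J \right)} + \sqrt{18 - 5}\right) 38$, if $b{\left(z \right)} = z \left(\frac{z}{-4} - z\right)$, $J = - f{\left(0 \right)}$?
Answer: $- \frac{855}{2} + 38 \sqrt{13} \approx -290.49$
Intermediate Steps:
$f{\left(L \right)} = -3$ ($f{\left(L \right)} = \left(-3\right) 1 = -3$)
$J = 3$ ($J = \left(-1\right) \left(-3\right) = 3$)
$b{\left(z \right)} = - \frac{5 z^{2}}{4}$ ($b{\left(z \right)} = z \left(z \left(- \frac{1}{4}\right) - z\right) = z \left(- \frac{z}{4} - z\right) = z \left(- \frac{5 z}{4}\right) = - \frac{5 z^{2}}{4}$)
$\left(b{\left(J \right)} + \sqrt{18 - 5}\right) 38 = \left(- \frac{5 \cdot 3^{2}}{4} + \sqrt{18 - 5}\right) 38 = \left(\left(- \frac{5}{4}\right) 9 + \sqrt{13}\right) 38 = \left(- \frac{45}{4} + \sqrt{13}\right) 38 = - \frac{855}{2} + 38 \sqrt{13}$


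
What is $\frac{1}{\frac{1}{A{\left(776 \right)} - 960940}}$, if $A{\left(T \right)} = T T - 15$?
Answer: $-358779$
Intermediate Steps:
$A{\left(T \right)} = -15 + T^{2}$ ($A{\left(T \right)} = T^{2} - 15 = -15 + T^{2}$)
$\frac{1}{\frac{1}{A{\left(776 \right)} - 960940}} = \frac{1}{\frac{1}{\left(-15 + 776^{2}\right) - 960940}} = \frac{1}{\frac{1}{\left(-15 + 602176\right) - 960940}} = \frac{1}{\frac{1}{602161 - 960940}} = \frac{1}{\frac{1}{-358779}} = \frac{1}{- \frac{1}{358779}} = -358779$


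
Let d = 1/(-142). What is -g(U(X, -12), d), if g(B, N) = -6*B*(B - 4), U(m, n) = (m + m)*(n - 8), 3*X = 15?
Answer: 244800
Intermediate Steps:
X = 5 (X = (⅓)*15 = 5)
U(m, n) = 2*m*(-8 + n) (U(m, n) = (2*m)*(-8 + n) = 2*m*(-8 + n))
d = -1/142 ≈ -0.0070423
g(B, N) = -6*B*(-4 + B)
-g(U(X, -12), d) = -6*2*5*(-8 - 12)*(4 - 2*5*(-8 - 12)) = -6*2*5*(-20)*(4 - 2*5*(-20)) = -6*(-200)*(4 - 1*(-200)) = -6*(-200)*(4 + 200) = -6*(-200)*204 = -1*(-244800) = 244800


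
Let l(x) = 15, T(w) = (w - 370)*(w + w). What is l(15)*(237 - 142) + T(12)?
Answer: -7167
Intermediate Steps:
T(w) = 2*w*(-370 + w) (T(w) = (-370 + w)*(2*w) = 2*w*(-370 + w))
l(15)*(237 - 142) + T(12) = 15*(237 - 142) + 2*12*(-370 + 12) = 15*95 + 2*12*(-358) = 1425 - 8592 = -7167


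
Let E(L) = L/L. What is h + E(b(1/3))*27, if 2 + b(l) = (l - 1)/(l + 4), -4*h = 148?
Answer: -10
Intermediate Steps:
h = -37 (h = -1/4*148 = -37)
b(l) = -2 + (-1 + l)/(4 + l) (b(l) = -2 + (l - 1)/(l + 4) = -2 + (-1 + l)/(4 + l))
E(L) = 1
h + E(b(1/3))*27 = -37 + 1*27 = -37 + 27 = -10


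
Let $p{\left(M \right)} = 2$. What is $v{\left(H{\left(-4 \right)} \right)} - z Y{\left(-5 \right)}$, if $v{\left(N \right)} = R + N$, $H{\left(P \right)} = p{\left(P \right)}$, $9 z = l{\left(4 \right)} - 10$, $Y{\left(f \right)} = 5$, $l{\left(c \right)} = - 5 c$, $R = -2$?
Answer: $\frac{50}{3} \approx 16.667$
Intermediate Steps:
$z = - \frac{10}{3}$ ($z = \frac{\left(-5\right) 4 - 10}{9} = \frac{-20 - 10}{9} = \frac{1}{9} \left(-30\right) = - \frac{10}{3} \approx -3.3333$)
$H{\left(P \right)} = 2$
$v{\left(N \right)} = -2 + N$
$v{\left(H{\left(-4 \right)} \right)} - z Y{\left(-5 \right)} = \left(-2 + 2\right) - \left(- \frac{10}{3}\right) 5 = 0 - - \frac{50}{3} = 0 + \frac{50}{3} = \frac{50}{3}$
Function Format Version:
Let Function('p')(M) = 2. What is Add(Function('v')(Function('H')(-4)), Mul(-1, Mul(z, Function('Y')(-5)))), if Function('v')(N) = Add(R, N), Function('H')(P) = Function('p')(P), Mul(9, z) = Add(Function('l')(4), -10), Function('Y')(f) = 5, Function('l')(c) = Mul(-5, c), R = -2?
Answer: Rational(50, 3) ≈ 16.667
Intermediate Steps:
z = Rational(-10, 3) (z = Mul(Rational(1, 9), Add(Mul(-5, 4), -10)) = Mul(Rational(1, 9), Add(-20, -10)) = Mul(Rational(1, 9), -30) = Rational(-10, 3) ≈ -3.3333)
Function('H')(P) = 2
Function('v')(N) = Add(-2, N)
Add(Function('v')(Function('H')(-4)), Mul(-1, Mul(z, Function('Y')(-5)))) = Add(Add(-2, 2), Mul(-1, Mul(Rational(-10, 3), 5))) = Add(0, Mul(-1, Rational(-50, 3))) = Add(0, Rational(50, 3)) = Rational(50, 3)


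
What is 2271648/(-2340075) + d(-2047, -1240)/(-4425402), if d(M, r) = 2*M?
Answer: -1673895889241/1725962097525 ≈ -0.96983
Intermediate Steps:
2271648/(-2340075) + d(-2047, -1240)/(-4425402) = 2271648/(-2340075) + (2*(-2047))/(-4425402) = 2271648*(-1/2340075) - 4094*(-1/4425402) = -757216/780025 + 2047/2212701 = -1673895889241/1725962097525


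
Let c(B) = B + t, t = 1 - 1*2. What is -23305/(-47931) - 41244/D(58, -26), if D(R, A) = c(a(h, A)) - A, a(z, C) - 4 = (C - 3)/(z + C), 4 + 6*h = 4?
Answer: -5708919161/4169997 ≈ -1369.0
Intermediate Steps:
h = 0 (h = -⅔ + (⅙)*4 = -⅔ + ⅔ = 0)
t = -1 (t = 1 - 2 = -1)
a(z, C) = 4 + (-3 + C)/(C + z) (a(z, C) = 4 + (C - 3)/(z + C) = 4 + (-3 + C)/(C + z))
c(B) = -1 + B (c(B) = B - 1 = -1 + B)
D(R, A) = -1 - A + (-3 + 5*A)/A (D(R, A) = (-1 + (-3 + 4*0 + 5*A)/(A + 0)) - A = (-1 + (-3 + 0 + 5*A)/A) - A = (-1 + (-3 + 5*A)/A) - A = -1 - A + (-3 + 5*A)/A)
-23305/(-47931) - 41244/D(58, -26) = -23305/(-47931) - 41244/(4 - 1*(-26) - 3/(-26)) = -23305*(-1/47931) - 41244/(4 + 26 - 3*(-1/26)) = 23305/47931 - 41244/(4 + 26 + 3/26) = 23305/47931 - 41244/783/26 = 23305/47931 - 41244*26/783 = 23305/47931 - 357448/261 = -5708919161/4169997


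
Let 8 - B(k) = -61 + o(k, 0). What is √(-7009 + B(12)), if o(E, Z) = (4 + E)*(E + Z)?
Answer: 2*I*√1783 ≈ 84.451*I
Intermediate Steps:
B(k) = 69 - k² - 4*k (B(k) = 8 - (-61 + (k² + 4*k + 4*0 + k*0)) = 8 - (-61 + (k² + 4*k + 0 + 0)) = 8 - (-61 + (k² + 4*k)) = 8 - (-61 + k² + 4*k) = 8 + (61 - k² - 4*k) = 69 - k² - 4*k)
√(-7009 + B(12)) = √(-7009 + (69 - 1*12² - 4*12)) = √(-7009 + (69 - 1*144 - 48)) = √(-7009 + (69 - 144 - 48)) = √(-7009 - 123) = √(-7132) = 2*I*√1783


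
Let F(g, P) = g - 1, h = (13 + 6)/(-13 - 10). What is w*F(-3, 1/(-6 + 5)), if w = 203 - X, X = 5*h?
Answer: -19056/23 ≈ -828.52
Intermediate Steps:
h = -19/23 (h = 19/(-23) = 19*(-1/23) = -19/23 ≈ -0.82609)
X = -95/23 (X = 5*(-19/23) = -95/23 ≈ -4.1304)
F(g, P) = -1 + g
w = 4764/23 (w = 203 - 1*(-95/23) = 203 + 95/23 = 4764/23 ≈ 207.13)
w*F(-3, 1/(-6 + 5)) = 4764*(-1 - 3)/23 = (4764/23)*(-4) = -19056/23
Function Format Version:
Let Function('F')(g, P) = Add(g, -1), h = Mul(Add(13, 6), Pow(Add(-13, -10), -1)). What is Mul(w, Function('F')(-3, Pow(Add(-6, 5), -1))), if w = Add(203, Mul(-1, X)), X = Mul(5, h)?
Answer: Rational(-19056, 23) ≈ -828.52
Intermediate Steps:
h = Rational(-19, 23) (h = Mul(19, Pow(-23, -1)) = Mul(19, Rational(-1, 23)) = Rational(-19, 23) ≈ -0.82609)
X = Rational(-95, 23) (X = Mul(5, Rational(-19, 23)) = Rational(-95, 23) ≈ -4.1304)
Function('F')(g, P) = Add(-1, g)
w = Rational(4764, 23) (w = Add(203, Mul(-1, Rational(-95, 23))) = Add(203, Rational(95, 23)) = Rational(4764, 23) ≈ 207.13)
Mul(w, Function('F')(-3, Pow(Add(-6, 5), -1))) = Mul(Rational(4764, 23), Add(-1, -3)) = Mul(Rational(4764, 23), -4) = Rational(-19056, 23)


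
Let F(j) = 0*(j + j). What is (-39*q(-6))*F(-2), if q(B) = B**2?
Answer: 0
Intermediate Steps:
F(j) = 0 (F(j) = 0*(2*j) = 0)
(-39*q(-6))*F(-2) = -39*(-6)**2*0 = -39*36*0 = -1404*0 = 0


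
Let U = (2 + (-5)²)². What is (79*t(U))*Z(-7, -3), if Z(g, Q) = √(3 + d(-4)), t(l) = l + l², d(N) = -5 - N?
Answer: 42041430*√2 ≈ 5.9456e+7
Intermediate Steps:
U = 729 (U = (2 + 25)² = 27² = 729)
Z(g, Q) = √2 (Z(g, Q) = √(3 + (-5 - 1*(-4))) = √(3 + (-5 + 4)) = √(3 - 1) = √2)
(79*t(U))*Z(-7, -3) = (79*(729*(1 + 729)))*√2 = (79*(729*730))*√2 = (79*532170)*√2 = 42041430*√2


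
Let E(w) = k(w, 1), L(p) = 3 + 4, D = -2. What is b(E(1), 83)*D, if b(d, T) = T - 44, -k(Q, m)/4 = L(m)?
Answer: -78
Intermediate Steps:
L(p) = 7
k(Q, m) = -28 (k(Q, m) = -4*7 = -28)
E(w) = -28
b(d, T) = -44 + T
b(E(1), 83)*D = (-44 + 83)*(-2) = 39*(-2) = -78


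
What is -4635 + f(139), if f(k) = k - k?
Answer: -4635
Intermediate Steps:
f(k) = 0
-4635 + f(139) = -4635 + 0 = -4635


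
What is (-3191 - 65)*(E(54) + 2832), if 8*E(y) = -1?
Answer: -9220585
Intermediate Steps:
E(y) = -⅛ (E(y) = (⅛)*(-1) = -⅛)
(-3191 - 65)*(E(54) + 2832) = (-3191 - 65)*(-⅛ + 2832) = -3256*22655/8 = -9220585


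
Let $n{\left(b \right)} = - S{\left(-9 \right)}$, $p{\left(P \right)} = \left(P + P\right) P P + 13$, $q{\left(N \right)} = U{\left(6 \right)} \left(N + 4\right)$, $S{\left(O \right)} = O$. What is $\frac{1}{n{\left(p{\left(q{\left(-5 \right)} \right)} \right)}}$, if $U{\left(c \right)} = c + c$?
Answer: $\frac{1}{9} \approx 0.11111$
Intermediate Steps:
$U{\left(c \right)} = 2 c$
$q{\left(N \right)} = 48 + 12 N$ ($q{\left(N \right)} = 2 \cdot 6 \left(N + 4\right) = 12 \left(4 + N\right) = 48 + 12 N$)
$p{\left(P \right)} = 13 + 2 P^{3}$ ($p{\left(P \right)} = 2 P P P + 13 = 2 P^{2} P + 13 = 2 P^{3} + 13 = 13 + 2 P^{3}$)
$n{\left(b \right)} = 9$ ($n{\left(b \right)} = \left(-1\right) \left(-9\right) = 9$)
$\frac{1}{n{\left(p{\left(q{\left(-5 \right)} \right)} \right)}} = \frac{1}{9}$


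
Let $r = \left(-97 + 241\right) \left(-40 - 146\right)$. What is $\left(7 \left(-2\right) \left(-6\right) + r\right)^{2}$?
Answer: $712890000$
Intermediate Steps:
$r = -26784$ ($r = 144 \left(-186\right) = -26784$)
$\left(7 \left(-2\right) \left(-6\right) + r\right)^{2} = \left(7 \left(-2\right) \left(-6\right) - 26784\right)^{2} = \left(\left(-14\right) \left(-6\right) - 26784\right)^{2} = \left(84 - 26784\right)^{2} = \left(-26700\right)^{2} = 712890000$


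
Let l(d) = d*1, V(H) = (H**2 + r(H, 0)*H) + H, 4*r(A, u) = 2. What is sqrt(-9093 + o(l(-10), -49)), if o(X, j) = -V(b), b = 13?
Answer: I*sqrt(37126)/2 ≈ 96.341*I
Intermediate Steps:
r(A, u) = 1/2 (r(A, u) = (1/4)*2 = 1/2)
V(H) = H**2 + 3*H/2 (V(H) = (H**2 + H/2) + H = H**2 + 3*H/2)
l(d) = d
o(X, j) = -377/2 (o(X, j) = -13*(3 + 2*13)/2 = -13*(3 + 26)/2 = -13*29/2 = -1*377/2 = -377/2)
sqrt(-9093 + o(l(-10), -49)) = sqrt(-9093 - 377/2) = sqrt(-18563/2) = I*sqrt(37126)/2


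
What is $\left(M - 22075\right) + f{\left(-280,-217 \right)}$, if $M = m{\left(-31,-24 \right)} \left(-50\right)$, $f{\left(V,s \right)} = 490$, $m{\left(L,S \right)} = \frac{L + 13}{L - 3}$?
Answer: $- \frac{367395}{17} \approx -21611.0$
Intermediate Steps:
$m{\left(L,S \right)} = \frac{13 + L}{-3 + L}$
$M = - \frac{450}{17}$ ($M = \frac{13 - 31}{-3 - 31} \left(-50\right) = \frac{1}{-34} \left(-18\right) \left(-50\right) = \left(- \frac{1}{34}\right) \left(-18\right) \left(-50\right) = \frac{9}{17} \left(-50\right) = - \frac{450}{17} \approx -26.471$)
$\left(M - 22075\right) + f{\left(-280,-217 \right)} = \left(- \frac{450}{17} - 22075\right) + 490 = - \frac{375725}{17} + 490 = - \frac{367395}{17}$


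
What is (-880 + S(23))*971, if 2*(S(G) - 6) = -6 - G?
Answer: -1725467/2 ≈ -8.6273e+5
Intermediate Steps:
S(G) = 3 - G/2 (S(G) = 6 + (-6 - G)/2 = 6 + (-3 - G/2) = 3 - G/2)
(-880 + S(23))*971 = (-880 + (3 - ½*23))*971 = (-880 + (3 - 23/2))*971 = (-880 - 17/2)*971 = -1777/2*971 = -1725467/2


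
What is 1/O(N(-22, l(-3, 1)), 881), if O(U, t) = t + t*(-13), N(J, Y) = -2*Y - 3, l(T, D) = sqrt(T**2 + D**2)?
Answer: -1/10572 ≈ -9.4589e-5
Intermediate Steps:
l(T, D) = sqrt(D**2 + T**2)
N(J, Y) = -3 - 2*Y
O(U, t) = -12*t (O(U, t) = t - 13*t = -12*t)
1/O(N(-22, l(-3, 1)), 881) = 1/(-12*881) = 1/(-10572) = -1/10572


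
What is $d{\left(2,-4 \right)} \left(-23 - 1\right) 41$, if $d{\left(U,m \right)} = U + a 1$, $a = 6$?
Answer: $-7872$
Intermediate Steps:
$d{\left(U,m \right)} = 6 + U$ ($d{\left(U,m \right)} = U + 6 \cdot 1 = U + 6 = 6 + U$)
$d{\left(2,-4 \right)} \left(-23 - 1\right) 41 = \left(6 + 2\right) \left(-23 - 1\right) 41 = 8 \left(-23 - 1\right) 41 = 8 \left(-24\right) 41 = \left(-192\right) 41 = -7872$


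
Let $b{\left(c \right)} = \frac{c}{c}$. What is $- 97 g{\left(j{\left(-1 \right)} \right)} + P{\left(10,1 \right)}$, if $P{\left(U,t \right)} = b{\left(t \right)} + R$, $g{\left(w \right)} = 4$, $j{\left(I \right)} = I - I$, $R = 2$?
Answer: $-385$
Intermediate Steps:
$j{\left(I \right)} = 0$
$b{\left(c \right)} = 1$
$P{\left(U,t \right)} = 3$ ($P{\left(U,t \right)} = 1 + 2 = 3$)
$- 97 g{\left(j{\left(-1 \right)} \right)} + P{\left(10,1 \right)} = \left(-97\right) 4 + 3 = -388 + 3 = -385$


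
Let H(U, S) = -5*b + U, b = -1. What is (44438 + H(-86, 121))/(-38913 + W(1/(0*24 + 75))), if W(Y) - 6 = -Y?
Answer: -3326775/2918026 ≈ -1.1401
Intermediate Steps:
W(Y) = 6 - Y
H(U, S) = 5 + U (H(U, S) = -5*(-1) + U = 5 + U)
(44438 + H(-86, 121))/(-38913 + W(1/(0*24 + 75))) = (44438 + (5 - 86))/(-38913 + (6 - 1/(0*24 + 75))) = (44438 - 81)/(-38913 + (6 - 1/(0 + 75))) = 44357/(-38913 + (6 - 1/75)) = 44357/(-38913 + 449/75) = 44357/(-2918026/75) = 44357*(-75/2918026) = -3326775/2918026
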